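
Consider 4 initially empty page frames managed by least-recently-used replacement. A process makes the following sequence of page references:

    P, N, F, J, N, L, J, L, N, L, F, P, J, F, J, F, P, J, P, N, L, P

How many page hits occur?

P -> miss, frames (P)
N -> miss, frames (P N)
F -> miss, frames (P N F)
J -> miss, frames (P N F J)
N -> hit
L -> miss, evict P, frames (F J N L)
J -> hit
L -> hit
N -> hit
L -> hit
F -> hit
P -> miss, evict J, frames (N L F P)
J -> miss, evict N, frames (L F P J)
F -> hit
J -> hit
F -> hit
P -> hit
J -> hit
P -> hit
N -> miss, evict L, frames (F J P N)
L -> miss, evict F, frames (J P N L)
P -> hit
Hits: 13.

13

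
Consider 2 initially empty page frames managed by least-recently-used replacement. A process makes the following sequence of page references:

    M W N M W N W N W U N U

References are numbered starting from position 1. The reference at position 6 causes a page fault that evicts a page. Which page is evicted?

M

pos 1: M -> fault, frames {M}
pos 2: W -> fault, frames {M,W}
pos 3: N -> fault, evict M, frames {W,N}
pos 4: M -> fault, evict W, frames {N,M}
pos 5: W -> fault, evict N, frames {M,W}
pos 6: N -> fault, evict M, frames {W,N}
At position 6, page M is evicted.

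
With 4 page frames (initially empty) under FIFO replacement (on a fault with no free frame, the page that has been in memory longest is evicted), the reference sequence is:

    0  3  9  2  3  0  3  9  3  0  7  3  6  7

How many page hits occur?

8

0: fault, frames {0}
3: fault, frames {0,3}
9: fault, frames {0,3,9}
2: fault, frames {0,3,9,2}
3: hit
0: hit
3: hit
9: hit
3: hit
0: hit
7: fault, evict 0, frames {3,9,2,7}
3: hit
6: fault, evict 3, frames {9,2,7,6}
7: hit
Hits: 8.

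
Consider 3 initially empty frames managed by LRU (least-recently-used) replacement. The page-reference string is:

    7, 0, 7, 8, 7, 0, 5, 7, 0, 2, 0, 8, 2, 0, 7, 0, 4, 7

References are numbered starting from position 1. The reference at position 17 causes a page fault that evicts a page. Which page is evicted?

2

pos 1: 7 → fault, frames (7)
pos 2: 0 → fault, frames (7 0)
pos 3: 7 → hit
pos 4: 8 → fault, frames (0 7 8)
pos 5: 7 → hit
pos 6: 0 → hit
pos 7: 5 → fault, evict 8, frames (7 0 5)
pos 8: 7 → hit
pos 9: 0 → hit
pos 10: 2 → fault, evict 5, frames (7 0 2)
pos 11: 0 → hit
pos 12: 8 → fault, evict 7, frames (2 0 8)
pos 13: 2 → hit
pos 14: 0 → hit
pos 15: 7 → fault, evict 8, frames (2 0 7)
pos 16: 0 → hit
pos 17: 4 → fault, evict 2, frames (7 0 4)
At position 17, page 2 is evicted.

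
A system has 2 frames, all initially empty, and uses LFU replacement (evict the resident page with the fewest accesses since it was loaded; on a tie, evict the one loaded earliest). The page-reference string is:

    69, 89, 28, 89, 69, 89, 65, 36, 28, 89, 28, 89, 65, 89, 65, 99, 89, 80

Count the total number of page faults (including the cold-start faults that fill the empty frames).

69 → miss, frames (69)
89 → miss, frames (69 89)
28 → miss, evict 69, frames (89 28)
89 → hit
69 → miss, evict 28, frames (89 69)
89 → hit
65 → miss, evict 69, frames (89 65)
36 → miss, evict 65, frames (89 36)
28 → miss, evict 36, frames (89 28)
89 → hit
28 → hit
89 → hit
65 → miss, evict 28, frames (89 65)
89 → hit
65 → hit
99 → miss, evict 65, frames (89 99)
89 → hit
80 → miss, evict 99, frames (89 80)
Page faults: 10.

10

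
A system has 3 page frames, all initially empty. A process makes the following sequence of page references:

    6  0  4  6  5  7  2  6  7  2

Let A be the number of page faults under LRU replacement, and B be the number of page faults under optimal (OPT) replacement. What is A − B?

1

Under LRU: F F F . F F F F . . → 7 faults.
Under OPT: F F F . F F F . . . → 6 faults.
A − B = 7 − 6 = 1.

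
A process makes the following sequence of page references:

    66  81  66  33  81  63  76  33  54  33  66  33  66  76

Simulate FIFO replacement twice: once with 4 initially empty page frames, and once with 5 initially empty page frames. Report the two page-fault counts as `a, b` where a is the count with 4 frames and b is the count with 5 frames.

8, 7

4 frames: F F . F . F F . F . F F . . → 8 faults.
5 frames: F F . F . F F . F . F . . . → 7 faults.
7 < 8: adding a frame reduced faults, as is typical.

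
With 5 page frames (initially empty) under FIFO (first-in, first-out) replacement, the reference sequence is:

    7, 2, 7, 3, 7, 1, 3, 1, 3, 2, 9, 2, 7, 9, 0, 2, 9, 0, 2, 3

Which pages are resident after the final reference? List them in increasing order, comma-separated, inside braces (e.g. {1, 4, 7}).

7: fault, frames [7]
2: fault, frames [7, 2]
7: hit
3: fault, frames [7, 2, 3]
7: hit
1: fault, frames [7, 2, 3, 1]
3: hit
1: hit
3: hit
2: hit
9: fault, frames [7, 2, 3, 1, 9]
2: hit
7: hit
9: hit
0: fault, evict 7, frames [2, 3, 1, 9, 0]
2: hit
9: hit
0: hit
2: hit
3: hit

{0, 1, 2, 3, 9}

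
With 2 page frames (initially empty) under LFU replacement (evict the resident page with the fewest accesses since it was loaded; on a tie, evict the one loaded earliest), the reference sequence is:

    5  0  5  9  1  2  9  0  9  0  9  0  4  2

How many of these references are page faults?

5 → miss, frames {5}
0 → miss, frames {5,0}
5 → hit
9 → miss, evict 0, frames {5,9}
1 → miss, evict 9, frames {5,1}
2 → miss, evict 1, frames {5,2}
9 → miss, evict 2, frames {5,9}
0 → miss, evict 9, frames {5,0}
9 → miss, evict 0, frames {5,9}
0 → miss, evict 9, frames {5,0}
9 → miss, evict 0, frames {5,9}
0 → miss, evict 9, frames {5,0}
4 → miss, evict 0, frames {5,4}
2 → miss, evict 4, frames {5,2}
Page faults: 13.

13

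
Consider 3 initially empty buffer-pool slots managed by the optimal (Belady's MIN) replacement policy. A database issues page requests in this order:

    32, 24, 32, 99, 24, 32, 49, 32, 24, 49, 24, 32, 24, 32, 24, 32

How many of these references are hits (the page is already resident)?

12

32: miss, frames {32}
24: miss, frames {32,24}
32: hit
99: miss, frames {32,24,99}
24: hit
32: hit
49: miss, evict 99, frames {32,24,49}
32: hit
24: hit
49: hit
24: hit
32: hit
24: hit
32: hit
24: hit
32: hit
Hits: 12.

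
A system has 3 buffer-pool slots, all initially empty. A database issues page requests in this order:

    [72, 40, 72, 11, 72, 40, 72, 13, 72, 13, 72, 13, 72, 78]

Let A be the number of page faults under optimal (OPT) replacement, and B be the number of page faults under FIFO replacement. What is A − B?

-1

Under OPT: F F . F . . . F . . . . . F → 5 faults.
Under FIFO: F F . F . . . F F . . . . F → 6 faults.
A − B = 5 − 6 = -1.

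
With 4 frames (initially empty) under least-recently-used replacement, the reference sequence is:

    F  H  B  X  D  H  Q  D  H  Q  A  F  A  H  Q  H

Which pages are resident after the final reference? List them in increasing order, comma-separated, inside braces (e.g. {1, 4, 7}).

F → fault, frames [F]
H → fault, frames [F, H]
B → fault, frames [F, H, B]
X → fault, frames [F, H, B, X]
D → fault, evict F, frames [H, B, X, D]
H → hit
Q → fault, evict B, frames [X, D, H, Q]
D → hit
H → hit
Q → hit
A → fault, evict X, frames [D, H, Q, A]
F → fault, evict D, frames [H, Q, A, F]
A → hit
H → hit
Q → hit
H → hit

{A, F, H, Q}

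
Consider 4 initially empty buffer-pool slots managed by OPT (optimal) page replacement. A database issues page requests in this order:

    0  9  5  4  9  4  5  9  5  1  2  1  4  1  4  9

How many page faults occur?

6

0: miss, frames (0)
9: miss, frames (0 9)
5: miss, frames (0 9 5)
4: miss, frames (0 9 5 4)
9: hit
4: hit
5: hit
9: hit
5: hit
1: miss, evict 5, frames (0 9 4 1)
2: miss, evict 0, frames (9 4 1 2)
1: hit
4: hit
1: hit
4: hit
9: hit
Page faults: 6.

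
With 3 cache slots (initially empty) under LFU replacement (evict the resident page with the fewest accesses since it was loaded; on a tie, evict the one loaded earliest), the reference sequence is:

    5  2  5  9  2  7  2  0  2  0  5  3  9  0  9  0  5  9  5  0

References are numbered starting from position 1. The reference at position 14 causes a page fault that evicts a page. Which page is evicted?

pos 1: 5 -> fault, frames [5]
pos 2: 2 -> fault, frames [5, 2]
pos 3: 5 -> hit
pos 4: 9 -> fault, frames [5, 2, 9]
pos 5: 2 -> hit
pos 6: 7 -> fault, evict 9, frames [5, 2, 7]
pos 7: 2 -> hit
pos 8: 0 -> fault, evict 7, frames [5, 2, 0]
pos 9: 2 -> hit
pos 10: 0 -> hit
pos 11: 5 -> hit
pos 12: 3 -> fault, evict 0, frames [5, 2, 3]
pos 13: 9 -> fault, evict 3, frames [5, 2, 9]
pos 14: 0 -> fault, evict 9, frames [5, 2, 0]
At position 14, page 9 is evicted.

9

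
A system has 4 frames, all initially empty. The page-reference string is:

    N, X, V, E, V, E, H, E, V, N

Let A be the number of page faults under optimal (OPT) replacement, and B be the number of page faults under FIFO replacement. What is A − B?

-1

Under OPT: F F F F . . F . . . → 5 faults.
Under FIFO: F F F F . . F . . F → 6 faults.
A − B = 5 − 6 = -1.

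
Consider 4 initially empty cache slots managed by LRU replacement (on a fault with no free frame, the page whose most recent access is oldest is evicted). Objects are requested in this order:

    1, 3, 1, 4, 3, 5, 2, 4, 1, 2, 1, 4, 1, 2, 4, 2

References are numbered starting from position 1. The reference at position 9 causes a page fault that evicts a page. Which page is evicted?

3

pos 1: 1 -> miss, frames [1]
pos 2: 3 -> miss, frames [1, 3]
pos 3: 1 -> hit
pos 4: 4 -> miss, frames [3, 1, 4]
pos 5: 3 -> hit
pos 6: 5 -> miss, frames [1, 4, 3, 5]
pos 7: 2 -> miss, evict 1, frames [4, 3, 5, 2]
pos 8: 4 -> hit
pos 9: 1 -> miss, evict 3, frames [5, 2, 4, 1]
At position 9, page 3 is evicted.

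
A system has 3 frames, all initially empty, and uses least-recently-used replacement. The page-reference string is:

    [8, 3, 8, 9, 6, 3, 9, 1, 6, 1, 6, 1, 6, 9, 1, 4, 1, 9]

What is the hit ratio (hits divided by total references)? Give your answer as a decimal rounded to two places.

8 -> fault, frames {8}
3 -> fault, frames {8,3}
8 -> hit
9 -> fault, frames {3,8,9}
6 -> fault, evict 3, frames {8,9,6}
3 -> fault, evict 8, frames {9,6,3}
9 -> hit
1 -> fault, evict 6, frames {3,9,1}
6 -> fault, evict 3, frames {9,1,6}
1 -> hit
6 -> hit
1 -> hit
6 -> hit
9 -> hit
1 -> hit
4 -> fault, evict 6, frames {9,1,4}
1 -> hit
9 -> hit
Hits: 10 of 18 references → 10/18 = 0.5556.

0.56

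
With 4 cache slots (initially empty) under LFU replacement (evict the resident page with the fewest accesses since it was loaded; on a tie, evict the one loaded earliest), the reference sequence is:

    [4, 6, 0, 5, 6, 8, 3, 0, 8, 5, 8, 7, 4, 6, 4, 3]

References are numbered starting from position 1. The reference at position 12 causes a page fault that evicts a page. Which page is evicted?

pos 1: 4 → miss, frames {4}
pos 2: 6 → miss, frames {4,6}
pos 3: 0 → miss, frames {4,6,0}
pos 4: 5 → miss, frames {4,6,0,5}
pos 5: 6 → hit
pos 6: 8 → miss, evict 4, frames {6,0,5,8}
pos 7: 3 → miss, evict 0, frames {6,5,8,3}
pos 8: 0 → miss, evict 5, frames {6,8,3,0}
pos 9: 8 → hit
pos 10: 5 → miss, evict 3, frames {6,8,0,5}
pos 11: 8 → hit
pos 12: 7 → miss, evict 0, frames {6,8,5,7}
At position 12, page 0 is evicted.

0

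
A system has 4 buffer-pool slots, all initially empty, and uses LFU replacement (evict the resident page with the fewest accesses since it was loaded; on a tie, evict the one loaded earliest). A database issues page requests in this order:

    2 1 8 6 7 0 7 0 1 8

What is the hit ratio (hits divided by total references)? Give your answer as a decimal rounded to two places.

2: fault, frames [2]
1: fault, frames [2, 1]
8: fault, frames [2, 1, 8]
6: fault, frames [2, 1, 8, 6]
7: fault, evict 2, frames [1, 8, 6, 7]
0: fault, evict 1, frames [8, 6, 7, 0]
7: hit
0: hit
1: fault, evict 8, frames [6, 7, 0, 1]
8: fault, evict 6, frames [7, 0, 1, 8]
Hits: 2 of 10 references → 2/10 = 0.2000.

0.20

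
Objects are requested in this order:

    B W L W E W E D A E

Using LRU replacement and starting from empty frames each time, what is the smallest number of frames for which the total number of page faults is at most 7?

f=1: 10 faults
f=2: 7 faults
f=3: 6 faults
f=4: 6 faults
f=5: 6 faults
f=6: 6 faults
Smallest f with faults ≤ 7 is 2.

2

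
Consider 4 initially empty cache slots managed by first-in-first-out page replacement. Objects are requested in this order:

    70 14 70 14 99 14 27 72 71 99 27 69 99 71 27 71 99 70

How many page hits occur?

8

70 -> miss, frames [70]
14 -> miss, frames [70, 14]
70 -> hit
14 -> hit
99 -> miss, frames [70, 14, 99]
14 -> hit
27 -> miss, frames [70, 14, 99, 27]
72 -> miss, evict 70, frames [14, 99, 27, 72]
71 -> miss, evict 14, frames [99, 27, 72, 71]
99 -> hit
27 -> hit
69 -> miss, evict 99, frames [27, 72, 71, 69]
99 -> miss, evict 27, frames [72, 71, 69, 99]
71 -> hit
27 -> miss, evict 72, frames [71, 69, 99, 27]
71 -> hit
99 -> hit
70 -> miss, evict 71, frames [69, 99, 27, 70]
Hits: 8.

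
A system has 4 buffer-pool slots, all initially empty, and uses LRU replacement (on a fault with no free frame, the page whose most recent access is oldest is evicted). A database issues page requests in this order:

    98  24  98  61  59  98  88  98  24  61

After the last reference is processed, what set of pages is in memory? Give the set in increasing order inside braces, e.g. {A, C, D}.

98 → miss, frames (98)
24 → miss, frames (98 24)
98 → hit
61 → miss, frames (24 98 61)
59 → miss, frames (24 98 61 59)
98 → hit
88 → miss, evict 24, frames (61 59 98 88)
98 → hit
24 → miss, evict 61, frames (59 88 98 24)
61 → miss, evict 59, frames (88 98 24 61)

{24, 61, 88, 98}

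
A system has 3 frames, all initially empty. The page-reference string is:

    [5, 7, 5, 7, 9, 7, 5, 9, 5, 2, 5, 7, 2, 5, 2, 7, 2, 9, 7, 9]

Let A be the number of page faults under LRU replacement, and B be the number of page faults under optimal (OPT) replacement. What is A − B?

Under LRU: F F . . F . . . . F . F . . . . . F . . → 6 faults.
Under OPT: F F . . F . . . . F . . . . . . . F . . → 5 faults.
A − B = 6 − 5 = 1.

1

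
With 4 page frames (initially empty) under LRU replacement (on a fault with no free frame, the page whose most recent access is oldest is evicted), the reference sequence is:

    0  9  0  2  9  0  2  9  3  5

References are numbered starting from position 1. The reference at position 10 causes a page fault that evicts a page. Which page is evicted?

pos 1: 0: miss, frames {0}
pos 2: 9: miss, frames {0,9}
pos 3: 0: hit
pos 4: 2: miss, frames {9,0,2}
pos 5: 9: hit
pos 6: 0: hit
pos 7: 2: hit
pos 8: 9: hit
pos 9: 3: miss, frames {0,2,9,3}
pos 10: 5: miss, evict 0, frames {2,9,3,5}
At position 10, page 0 is evicted.

0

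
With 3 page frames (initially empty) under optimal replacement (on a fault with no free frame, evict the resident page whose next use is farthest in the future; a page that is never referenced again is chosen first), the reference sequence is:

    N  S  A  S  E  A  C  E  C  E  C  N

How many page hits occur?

N → miss, frames [N]
S → miss, frames [N, S]
A → miss, frames [N, S, A]
S → hit
E → miss, evict S, frames [N, A, E]
A → hit
C → miss, evict A, frames [N, E, C]
E → hit
C → hit
E → hit
C → hit
N → hit
Hits: 7.

7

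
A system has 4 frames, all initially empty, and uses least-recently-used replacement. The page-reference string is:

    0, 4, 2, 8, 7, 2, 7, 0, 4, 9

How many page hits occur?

2

0 -> miss, frames [0]
4 -> miss, frames [0, 4]
2 -> miss, frames [0, 4, 2]
8 -> miss, frames [0, 4, 2, 8]
7 -> miss, evict 0, frames [4, 2, 8, 7]
2 -> hit
7 -> hit
0 -> miss, evict 4, frames [8, 2, 7, 0]
4 -> miss, evict 8, frames [2, 7, 0, 4]
9 -> miss, evict 2, frames [7, 0, 4, 9]
Hits: 2.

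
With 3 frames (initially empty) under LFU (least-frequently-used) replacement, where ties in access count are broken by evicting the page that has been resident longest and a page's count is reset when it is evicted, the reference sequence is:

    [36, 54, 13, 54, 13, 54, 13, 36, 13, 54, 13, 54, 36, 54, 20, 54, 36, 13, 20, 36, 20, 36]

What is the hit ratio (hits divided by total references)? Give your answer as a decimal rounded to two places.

36 -> fault, frames [36]
54 -> fault, frames [36, 54]
13 -> fault, frames [36, 54, 13]
54 -> hit
13 -> hit
54 -> hit
13 -> hit
36 -> hit
13 -> hit
54 -> hit
13 -> hit
54 -> hit
36 -> hit
54 -> hit
20 -> fault, evict 36, frames [54, 13, 20]
54 -> hit
36 -> fault, evict 20, frames [54, 13, 36]
13 -> hit
20 -> fault, evict 36, frames [54, 13, 20]
36 -> fault, evict 20, frames [54, 13, 36]
20 -> fault, evict 36, frames [54, 13, 20]
36 -> fault, evict 20, frames [54, 13, 36]
Hits: 13 of 22 references → 13/22 = 0.5909.

0.59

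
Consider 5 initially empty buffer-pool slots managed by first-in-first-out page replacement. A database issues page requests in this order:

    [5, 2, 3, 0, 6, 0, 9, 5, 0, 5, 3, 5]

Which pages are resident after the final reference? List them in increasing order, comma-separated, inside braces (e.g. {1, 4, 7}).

{0, 3, 5, 6, 9}

5 → miss, frames {5}
2 → miss, frames {5,2}
3 → miss, frames {5,2,3}
0 → miss, frames {5,2,3,0}
6 → miss, frames {5,2,3,0,6}
0 → hit
9 → miss, evict 5, frames {2,3,0,6,9}
5 → miss, evict 2, frames {3,0,6,9,5}
0 → hit
5 → hit
3 → hit
5 → hit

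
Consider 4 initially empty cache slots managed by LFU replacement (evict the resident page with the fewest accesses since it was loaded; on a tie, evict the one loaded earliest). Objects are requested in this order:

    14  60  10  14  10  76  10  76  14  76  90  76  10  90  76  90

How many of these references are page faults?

14: fault, frames [14]
60: fault, frames [14, 60]
10: fault, frames [14, 60, 10]
14: hit
10: hit
76: fault, frames [14, 60, 10, 76]
10: hit
76: hit
14: hit
76: hit
90: fault, evict 60, frames [14, 10, 76, 90]
76: hit
10: hit
90: hit
76: hit
90: hit
Page faults: 5.

5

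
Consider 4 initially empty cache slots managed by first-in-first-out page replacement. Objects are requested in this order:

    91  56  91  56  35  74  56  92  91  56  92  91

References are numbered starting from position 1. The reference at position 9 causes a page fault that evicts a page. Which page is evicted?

pos 1: 91 → fault, frames [91]
pos 2: 56 → fault, frames [91, 56]
pos 3: 91 → hit
pos 4: 56 → hit
pos 5: 35 → fault, frames [91, 56, 35]
pos 6: 74 → fault, frames [91, 56, 35, 74]
pos 7: 56 → hit
pos 8: 92 → fault, evict 91, frames [56, 35, 74, 92]
pos 9: 91 → fault, evict 56, frames [35, 74, 92, 91]
At position 9, page 56 is evicted.

56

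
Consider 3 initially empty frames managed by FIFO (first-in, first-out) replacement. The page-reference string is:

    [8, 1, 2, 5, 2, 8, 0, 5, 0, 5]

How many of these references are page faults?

8: fault, frames [8]
1: fault, frames [8, 1]
2: fault, frames [8, 1, 2]
5: fault, evict 8, frames [1, 2, 5]
2: hit
8: fault, evict 1, frames [2, 5, 8]
0: fault, evict 2, frames [5, 8, 0]
5: hit
0: hit
5: hit
Page faults: 6.

6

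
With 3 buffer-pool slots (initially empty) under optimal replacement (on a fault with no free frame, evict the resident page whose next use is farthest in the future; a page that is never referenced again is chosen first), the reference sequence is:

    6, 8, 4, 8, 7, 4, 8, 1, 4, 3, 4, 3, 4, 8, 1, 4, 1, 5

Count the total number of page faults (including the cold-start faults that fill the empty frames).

8

6 → miss, frames [6]
8 → miss, frames [6, 8]
4 → miss, frames [6, 8, 4]
8 → hit
7 → miss, evict 6, frames [8, 4, 7]
4 → hit
8 → hit
1 → miss, evict 7, frames [8, 4, 1]
4 → hit
3 → miss, evict 1, frames [8, 4, 3]
4 → hit
3 → hit
4 → hit
8 → hit
1 → miss, evict 3, frames [8, 4, 1]
4 → hit
1 → hit
5 → miss, evict 1, frames [8, 4, 5]
Page faults: 8.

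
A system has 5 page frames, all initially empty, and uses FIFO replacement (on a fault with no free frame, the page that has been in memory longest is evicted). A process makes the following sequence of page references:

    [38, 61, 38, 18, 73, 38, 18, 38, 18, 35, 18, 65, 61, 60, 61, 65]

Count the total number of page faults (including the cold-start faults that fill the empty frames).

38 → miss, frames (38)
61 → miss, frames (38 61)
38 → hit
18 → miss, frames (38 61 18)
73 → miss, frames (38 61 18 73)
38 → hit
18 → hit
38 → hit
18 → hit
35 → miss, frames (38 61 18 73 35)
18 → hit
65 → miss, evict 38, frames (61 18 73 35 65)
61 → hit
60 → miss, evict 61, frames (18 73 35 65 60)
61 → miss, evict 18, frames (73 35 65 60 61)
65 → hit
Page faults: 8.

8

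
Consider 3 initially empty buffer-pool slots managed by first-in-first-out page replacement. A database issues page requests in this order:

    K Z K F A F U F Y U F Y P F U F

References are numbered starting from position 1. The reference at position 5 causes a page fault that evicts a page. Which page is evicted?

K

pos 1: K: miss, frames (K)
pos 2: Z: miss, frames (K Z)
pos 3: K: hit
pos 4: F: miss, frames (K Z F)
pos 5: A: miss, evict K, frames (Z F A)
At position 5, page K is evicted.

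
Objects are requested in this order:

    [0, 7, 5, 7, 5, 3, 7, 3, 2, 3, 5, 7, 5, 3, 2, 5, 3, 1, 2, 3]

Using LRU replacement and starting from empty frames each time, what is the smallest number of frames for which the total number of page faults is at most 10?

3

f=1: 20 faults
f=2: 15 faults
f=3: 10 faults
f=4: 6 faults
f=5: 6 faults
f=6: 6 faults
Smallest f with faults ≤ 10 is 3.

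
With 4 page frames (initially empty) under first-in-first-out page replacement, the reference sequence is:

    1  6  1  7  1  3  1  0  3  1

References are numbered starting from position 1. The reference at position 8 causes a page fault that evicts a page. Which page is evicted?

1

pos 1: 1: miss, frames [1]
pos 2: 6: miss, frames [1, 6]
pos 3: 1: hit
pos 4: 7: miss, frames [1, 6, 7]
pos 5: 1: hit
pos 6: 3: miss, frames [1, 6, 7, 3]
pos 7: 1: hit
pos 8: 0: miss, evict 1, frames [6, 7, 3, 0]
At position 8, page 1 is evicted.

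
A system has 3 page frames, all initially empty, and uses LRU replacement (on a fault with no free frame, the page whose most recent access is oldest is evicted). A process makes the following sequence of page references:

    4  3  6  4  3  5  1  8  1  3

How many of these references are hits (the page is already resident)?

3

4 → fault, frames (4)
3 → fault, frames (4 3)
6 → fault, frames (4 3 6)
4 → hit
3 → hit
5 → fault, evict 6, frames (4 3 5)
1 → fault, evict 4, frames (3 5 1)
8 → fault, evict 3, frames (5 1 8)
1 → hit
3 → fault, evict 5, frames (8 1 3)
Hits: 3.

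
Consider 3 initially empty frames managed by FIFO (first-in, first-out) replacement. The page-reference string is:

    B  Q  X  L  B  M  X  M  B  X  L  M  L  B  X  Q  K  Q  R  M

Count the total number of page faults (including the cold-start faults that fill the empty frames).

B → fault, frames [B]
Q → fault, frames [B, Q]
X → fault, frames [B, Q, X]
L → fault, evict B, frames [Q, X, L]
B → fault, evict Q, frames [X, L, B]
M → fault, evict X, frames [L, B, M]
X → fault, evict L, frames [B, M, X]
M → hit
B → hit
X → hit
L → fault, evict B, frames [M, X, L]
M → hit
L → hit
B → fault, evict M, frames [X, L, B]
X → hit
Q → fault, evict X, frames [L, B, Q]
K → fault, evict L, frames [B, Q, K]
Q → hit
R → fault, evict B, frames [Q, K, R]
M → fault, evict Q, frames [K, R, M]
Page faults: 13.

13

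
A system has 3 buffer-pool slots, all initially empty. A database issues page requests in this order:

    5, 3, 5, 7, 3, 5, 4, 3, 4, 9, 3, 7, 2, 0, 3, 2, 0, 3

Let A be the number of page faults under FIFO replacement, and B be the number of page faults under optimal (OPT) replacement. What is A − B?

Under FIFO: F F . F . . F . . F F F F F F . . . → 10 faults.
Under OPT: F F . F . . F . . F . . F F . . . . → 7 faults.
A − B = 10 − 7 = 3.

3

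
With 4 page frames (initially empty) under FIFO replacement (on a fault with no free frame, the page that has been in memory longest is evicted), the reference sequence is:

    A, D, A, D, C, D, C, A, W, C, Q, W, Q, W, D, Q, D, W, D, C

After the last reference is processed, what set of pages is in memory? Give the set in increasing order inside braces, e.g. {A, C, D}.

{C, D, Q, W}

A -> fault, frames (A)
D -> fault, frames (A D)
A -> hit
D -> hit
C -> fault, frames (A D C)
D -> hit
C -> hit
A -> hit
W -> fault, frames (A D C W)
C -> hit
Q -> fault, evict A, frames (D C W Q)
W -> hit
Q -> hit
W -> hit
D -> hit
Q -> hit
D -> hit
W -> hit
D -> hit
C -> hit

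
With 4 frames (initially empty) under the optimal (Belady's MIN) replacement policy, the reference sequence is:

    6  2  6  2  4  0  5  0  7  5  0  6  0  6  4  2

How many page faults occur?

6: fault, frames [6]
2: fault, frames [6, 2]
6: hit
2: hit
4: fault, frames [6, 2, 4]
0: fault, frames [6, 2, 4, 0]
5: fault, evict 2, frames [6, 4, 0, 5]
0: hit
7: fault, evict 4, frames [6, 0, 5, 7]
5: hit
0: hit
6: hit
0: hit
6: hit
4: fault, evict 7, frames [6, 0, 5, 4]
2: fault, evict 4, frames [6, 0, 5, 2]
Page faults: 8.

8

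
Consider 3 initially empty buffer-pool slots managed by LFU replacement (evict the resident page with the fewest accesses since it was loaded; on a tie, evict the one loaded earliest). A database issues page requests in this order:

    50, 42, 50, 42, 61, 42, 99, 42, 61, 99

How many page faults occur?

6

50: fault, frames [50]
42: fault, frames [50, 42]
50: hit
42: hit
61: fault, frames [50, 42, 61]
42: hit
99: fault, evict 61, frames [50, 42, 99]
42: hit
61: fault, evict 99, frames [50, 42, 61]
99: fault, evict 61, frames [50, 42, 99]
Page faults: 6.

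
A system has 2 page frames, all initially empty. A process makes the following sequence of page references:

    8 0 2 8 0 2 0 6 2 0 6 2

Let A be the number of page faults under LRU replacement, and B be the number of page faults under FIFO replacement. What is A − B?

Under LRU: F F F F F F . F F F F F → 11 faults.
Under FIFO: F F F F F F . F . F . F → 9 faults.
A − B = 11 − 9 = 2.

2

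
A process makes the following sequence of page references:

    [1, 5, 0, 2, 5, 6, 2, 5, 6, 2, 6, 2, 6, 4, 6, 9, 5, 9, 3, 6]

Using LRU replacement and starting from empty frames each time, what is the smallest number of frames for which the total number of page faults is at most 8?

5

f=1: 20 faults
f=2: 15 faults
f=3: 10 faults
f=4: 9 faults
f=5: 8 faults
f=6: 8 faults
f=7: 8 faults
f=8: 8 faults
Smallest f with faults ≤ 8 is 5.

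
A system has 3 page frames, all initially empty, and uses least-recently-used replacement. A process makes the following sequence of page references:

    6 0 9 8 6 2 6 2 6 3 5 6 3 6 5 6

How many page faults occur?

6 -> fault, frames [6]
0 -> fault, frames [6, 0]
9 -> fault, frames [6, 0, 9]
8 -> fault, evict 6, frames [0, 9, 8]
6 -> fault, evict 0, frames [9, 8, 6]
2 -> fault, evict 9, frames [8, 6, 2]
6 -> hit
2 -> hit
6 -> hit
3 -> fault, evict 8, frames [2, 6, 3]
5 -> fault, evict 2, frames [6, 3, 5]
6 -> hit
3 -> hit
6 -> hit
5 -> hit
6 -> hit
Page faults: 8.

8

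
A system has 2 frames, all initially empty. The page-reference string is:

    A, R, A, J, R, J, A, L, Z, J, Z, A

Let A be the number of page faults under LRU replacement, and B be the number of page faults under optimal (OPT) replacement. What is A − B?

2

Under LRU: F F . F F . F F F F . F → 9 faults.
Under OPT: F F . F . . F F F . . F → 7 faults.
A − B = 9 − 7 = 2.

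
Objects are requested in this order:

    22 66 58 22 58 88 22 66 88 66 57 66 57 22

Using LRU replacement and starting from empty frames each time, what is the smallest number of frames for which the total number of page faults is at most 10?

2

f=1: 14 faults
f=2: 10 faults
f=3: 7 faults
f=4: 5 faults
f=5: 5 faults
Smallest f with faults ≤ 10 is 2.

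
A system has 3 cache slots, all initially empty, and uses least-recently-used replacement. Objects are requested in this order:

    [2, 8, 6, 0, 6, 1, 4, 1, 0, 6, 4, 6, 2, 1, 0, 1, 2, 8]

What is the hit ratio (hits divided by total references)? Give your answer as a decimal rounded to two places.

0.28

2: miss, frames (2)
8: miss, frames (2 8)
6: miss, frames (2 8 6)
0: miss, evict 2, frames (8 6 0)
6: hit
1: miss, evict 8, frames (0 6 1)
4: miss, evict 0, frames (6 1 4)
1: hit
0: miss, evict 6, frames (4 1 0)
6: miss, evict 4, frames (1 0 6)
4: miss, evict 1, frames (0 6 4)
6: hit
2: miss, evict 0, frames (4 6 2)
1: miss, evict 4, frames (6 2 1)
0: miss, evict 6, frames (2 1 0)
1: hit
2: hit
8: miss, evict 0, frames (1 2 8)
Hits: 5 of 18 references → 5/18 = 0.2778.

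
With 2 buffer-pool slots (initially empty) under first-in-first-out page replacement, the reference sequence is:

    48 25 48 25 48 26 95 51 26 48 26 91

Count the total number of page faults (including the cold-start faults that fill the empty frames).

8

48 -> fault, frames (48)
25 -> fault, frames (48 25)
48 -> hit
25 -> hit
48 -> hit
26 -> fault, evict 48, frames (25 26)
95 -> fault, evict 25, frames (26 95)
51 -> fault, evict 26, frames (95 51)
26 -> fault, evict 95, frames (51 26)
48 -> fault, evict 51, frames (26 48)
26 -> hit
91 -> fault, evict 26, frames (48 91)
Page faults: 8.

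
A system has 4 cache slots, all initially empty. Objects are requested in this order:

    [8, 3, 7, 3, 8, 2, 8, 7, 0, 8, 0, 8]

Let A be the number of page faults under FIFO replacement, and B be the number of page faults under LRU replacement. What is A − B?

1

Under FIFO: F F F . . F . . F F . . → 6 faults.
Under LRU: F F F . . F . . F . . . → 5 faults.
A − B = 6 − 5 = 1.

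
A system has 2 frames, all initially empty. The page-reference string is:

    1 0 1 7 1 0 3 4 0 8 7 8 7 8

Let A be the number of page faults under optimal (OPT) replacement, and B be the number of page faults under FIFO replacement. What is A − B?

-2

Under OPT: F F . F . F F F . F F . . . → 8 faults.
Under FIFO: F F . F F F F F F F F . . . → 10 faults.
A − B = 8 − 10 = -2.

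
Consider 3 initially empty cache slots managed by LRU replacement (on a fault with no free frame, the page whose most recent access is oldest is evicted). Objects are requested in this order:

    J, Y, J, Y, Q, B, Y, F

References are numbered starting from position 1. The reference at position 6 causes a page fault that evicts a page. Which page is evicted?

J

pos 1: J -> miss, frames [J]
pos 2: Y -> miss, frames [J, Y]
pos 3: J -> hit
pos 4: Y -> hit
pos 5: Q -> miss, frames [J, Y, Q]
pos 6: B -> miss, evict J, frames [Y, Q, B]
At position 6, page J is evicted.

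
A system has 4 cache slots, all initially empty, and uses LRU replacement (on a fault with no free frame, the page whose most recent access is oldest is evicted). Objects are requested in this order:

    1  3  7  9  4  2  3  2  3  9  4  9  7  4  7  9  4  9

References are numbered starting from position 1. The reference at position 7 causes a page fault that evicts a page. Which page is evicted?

pos 1: 1 -> miss, frames {1}
pos 2: 3 -> miss, frames {1,3}
pos 3: 7 -> miss, frames {1,3,7}
pos 4: 9 -> miss, frames {1,3,7,9}
pos 5: 4 -> miss, evict 1, frames {3,7,9,4}
pos 6: 2 -> miss, evict 3, frames {7,9,4,2}
pos 7: 3 -> miss, evict 7, frames {9,4,2,3}
At position 7, page 7 is evicted.

7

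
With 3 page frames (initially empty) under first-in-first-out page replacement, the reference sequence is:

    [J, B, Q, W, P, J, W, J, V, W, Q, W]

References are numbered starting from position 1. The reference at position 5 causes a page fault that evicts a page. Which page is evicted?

pos 1: J -> miss, frames [J]
pos 2: B -> miss, frames [J, B]
pos 3: Q -> miss, frames [J, B, Q]
pos 4: W -> miss, evict J, frames [B, Q, W]
pos 5: P -> miss, evict B, frames [Q, W, P]
At position 5, page B is evicted.

B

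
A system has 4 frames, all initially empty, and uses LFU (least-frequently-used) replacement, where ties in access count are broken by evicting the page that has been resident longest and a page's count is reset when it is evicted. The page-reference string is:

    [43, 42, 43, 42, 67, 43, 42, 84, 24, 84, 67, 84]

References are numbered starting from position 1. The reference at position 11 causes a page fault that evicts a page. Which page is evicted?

pos 1: 43 → miss, frames [43]
pos 2: 42 → miss, frames [43, 42]
pos 3: 43 → hit
pos 4: 42 → hit
pos 5: 67 → miss, frames [43, 42, 67]
pos 6: 43 → hit
pos 7: 42 → hit
pos 8: 84 → miss, frames [43, 42, 67, 84]
pos 9: 24 → miss, evict 67, frames [43, 42, 84, 24]
pos 10: 84 → hit
pos 11: 67 → miss, evict 24, frames [43, 42, 84, 67]
At position 11, page 24 is evicted.

24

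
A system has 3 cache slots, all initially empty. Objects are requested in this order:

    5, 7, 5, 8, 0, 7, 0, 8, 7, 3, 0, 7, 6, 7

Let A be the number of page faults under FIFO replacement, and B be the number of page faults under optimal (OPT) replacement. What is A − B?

Under FIFO: F F . F F . . . . F . F F . → 7 faults.
Under OPT: F F . F F . . . . F . . F . → 6 faults.
A − B = 7 − 6 = 1.

1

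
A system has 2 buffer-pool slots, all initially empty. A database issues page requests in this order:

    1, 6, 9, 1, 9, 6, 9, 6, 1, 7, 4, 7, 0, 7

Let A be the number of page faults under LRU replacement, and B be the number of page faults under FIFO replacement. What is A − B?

Under LRU: F F F F . F . . F F F . F . → 9 faults.
Under FIFO: F F F F . F F . F F F . F F → 11 faults.
A − B = 9 − 11 = -2.

-2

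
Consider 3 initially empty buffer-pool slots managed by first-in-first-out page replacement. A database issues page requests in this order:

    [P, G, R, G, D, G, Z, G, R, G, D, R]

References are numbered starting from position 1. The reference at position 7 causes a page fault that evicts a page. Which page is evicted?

pos 1: P -> miss, frames (P)
pos 2: G -> miss, frames (P G)
pos 3: R -> miss, frames (P G R)
pos 4: G -> hit
pos 5: D -> miss, evict P, frames (G R D)
pos 6: G -> hit
pos 7: Z -> miss, evict G, frames (R D Z)
At position 7, page G is evicted.

G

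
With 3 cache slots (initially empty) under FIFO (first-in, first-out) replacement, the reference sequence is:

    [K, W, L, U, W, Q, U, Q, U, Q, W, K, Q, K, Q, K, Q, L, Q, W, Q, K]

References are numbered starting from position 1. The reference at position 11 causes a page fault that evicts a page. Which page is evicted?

pos 1: K -> miss, frames (K)
pos 2: W -> miss, frames (K W)
pos 3: L -> miss, frames (K W L)
pos 4: U -> miss, evict K, frames (W L U)
pos 5: W -> hit
pos 6: Q -> miss, evict W, frames (L U Q)
pos 7: U -> hit
pos 8: Q -> hit
pos 9: U -> hit
pos 10: Q -> hit
pos 11: W -> miss, evict L, frames (U Q W)
At position 11, page L is evicted.

L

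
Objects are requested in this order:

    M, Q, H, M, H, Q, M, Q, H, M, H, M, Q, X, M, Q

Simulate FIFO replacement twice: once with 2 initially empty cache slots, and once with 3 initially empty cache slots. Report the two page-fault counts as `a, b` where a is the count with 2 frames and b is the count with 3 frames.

2 frames: F F F F . F . . F F . . F F F F → 11 faults.
3 frames: F F F . . . . . . . . . . F F F → 6 faults.
6 < 11: adding a frame reduced faults, as is typical.

11, 6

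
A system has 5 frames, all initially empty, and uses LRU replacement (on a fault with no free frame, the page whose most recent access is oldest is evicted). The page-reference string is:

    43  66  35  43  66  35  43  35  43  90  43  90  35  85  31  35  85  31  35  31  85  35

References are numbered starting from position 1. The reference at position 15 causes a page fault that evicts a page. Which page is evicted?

66

pos 1: 43 → miss, frames [43]
pos 2: 66 → miss, frames [43, 66]
pos 3: 35 → miss, frames [43, 66, 35]
pos 4: 43 → hit
pos 5: 66 → hit
pos 6: 35 → hit
pos 7: 43 → hit
pos 8: 35 → hit
pos 9: 43 → hit
pos 10: 90 → miss, frames [66, 35, 43, 90]
pos 11: 43 → hit
pos 12: 90 → hit
pos 13: 35 → hit
pos 14: 85 → miss, frames [66, 43, 90, 35, 85]
pos 15: 31 → miss, evict 66, frames [43, 90, 35, 85, 31]
At position 15, page 66 is evicted.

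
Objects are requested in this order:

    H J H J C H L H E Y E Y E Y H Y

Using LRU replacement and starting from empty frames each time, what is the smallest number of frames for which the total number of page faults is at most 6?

3

f=1: 16 faults
f=2: 8 faults
f=3: 6 faults
f=4: 6 faults
f=5: 6 faults
f=6: 6 faults
Smallest f with faults ≤ 6 is 3.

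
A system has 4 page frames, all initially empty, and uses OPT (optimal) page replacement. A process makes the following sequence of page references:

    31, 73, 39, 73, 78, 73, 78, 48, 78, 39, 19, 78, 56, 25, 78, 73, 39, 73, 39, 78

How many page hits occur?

31 -> fault, frames (31)
73 -> fault, frames (31 73)
39 -> fault, frames (31 73 39)
73 -> hit
78 -> fault, frames (31 73 39 78)
73 -> hit
78 -> hit
48 -> fault, evict 31, frames (73 39 78 48)
78 -> hit
39 -> hit
19 -> fault, evict 48, frames (73 39 78 19)
78 -> hit
56 -> fault, evict 19, frames (73 39 78 56)
25 -> fault, evict 56, frames (73 39 78 25)
78 -> hit
73 -> hit
39 -> hit
73 -> hit
39 -> hit
78 -> hit
Hits: 12.

12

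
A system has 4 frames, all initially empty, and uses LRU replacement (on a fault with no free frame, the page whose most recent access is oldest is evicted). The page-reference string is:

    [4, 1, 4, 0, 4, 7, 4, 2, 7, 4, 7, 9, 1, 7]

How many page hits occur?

4: fault, frames [4]
1: fault, frames [4, 1]
4: hit
0: fault, frames [1, 4, 0]
4: hit
7: fault, frames [1, 0, 4, 7]
4: hit
2: fault, evict 1, frames [0, 7, 4, 2]
7: hit
4: hit
7: hit
9: fault, evict 0, frames [2, 4, 7, 9]
1: fault, evict 2, frames [4, 7, 9, 1]
7: hit
Hits: 7.

7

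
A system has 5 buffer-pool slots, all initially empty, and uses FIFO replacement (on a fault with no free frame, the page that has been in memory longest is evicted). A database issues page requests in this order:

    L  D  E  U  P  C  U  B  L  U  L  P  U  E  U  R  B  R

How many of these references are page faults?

11

L -> miss, frames (L)
D -> miss, frames (L D)
E -> miss, frames (L D E)
U -> miss, frames (L D E U)
P -> miss, frames (L D E U P)
C -> miss, evict L, frames (D E U P C)
U -> hit
B -> miss, evict D, frames (E U P C B)
L -> miss, evict E, frames (U P C B L)
U -> hit
L -> hit
P -> hit
U -> hit
E -> miss, evict U, frames (P C B L E)
U -> miss, evict P, frames (C B L E U)
R -> miss, evict C, frames (B L E U R)
B -> hit
R -> hit
Page faults: 11.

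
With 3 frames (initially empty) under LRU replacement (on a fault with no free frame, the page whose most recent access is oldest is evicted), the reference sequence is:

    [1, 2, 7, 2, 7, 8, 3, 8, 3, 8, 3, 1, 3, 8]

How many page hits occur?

1: miss, frames (1)
2: miss, frames (1 2)
7: miss, frames (1 2 7)
2: hit
7: hit
8: miss, evict 1, frames (2 7 8)
3: miss, evict 2, frames (7 8 3)
8: hit
3: hit
8: hit
3: hit
1: miss, evict 7, frames (8 3 1)
3: hit
8: hit
Hits: 8.

8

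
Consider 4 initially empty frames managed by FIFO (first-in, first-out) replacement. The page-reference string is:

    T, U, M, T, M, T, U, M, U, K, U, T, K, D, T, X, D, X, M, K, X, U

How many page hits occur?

12

T → miss, frames {T}
U → miss, frames {T,U}
M → miss, frames {T,U,M}
T → hit
M → hit
T → hit
U → hit
M → hit
U → hit
K → miss, frames {T,U,M,K}
U → hit
T → hit
K → hit
D → miss, evict T, frames {U,M,K,D}
T → miss, evict U, frames {M,K,D,T}
X → miss, evict M, frames {K,D,T,X}
D → hit
X → hit
M → miss, evict K, frames {D,T,X,M}
K → miss, evict D, frames {T,X,M,K}
X → hit
U → miss, evict T, frames {X,M,K,U}
Hits: 12.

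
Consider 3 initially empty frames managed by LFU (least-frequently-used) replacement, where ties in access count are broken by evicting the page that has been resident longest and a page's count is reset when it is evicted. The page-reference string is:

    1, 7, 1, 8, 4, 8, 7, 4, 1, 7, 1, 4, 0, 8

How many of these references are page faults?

1 → miss, frames [1]
7 → miss, frames [1, 7]
1 → hit
8 → miss, frames [1, 7, 8]
4 → miss, evict 7, frames [1, 8, 4]
8 → hit
7 → miss, evict 4, frames [1, 8, 7]
4 → miss, evict 7, frames [1, 8, 4]
1 → hit
7 → miss, evict 4, frames [1, 8, 7]
1 → hit
4 → miss, evict 7, frames [1, 8, 4]
0 → miss, evict 4, frames [1, 8, 0]
8 → hit
Page faults: 9.

9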